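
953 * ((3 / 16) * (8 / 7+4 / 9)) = 23825/84 = 283.63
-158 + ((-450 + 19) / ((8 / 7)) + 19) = -4129/8 = -516.12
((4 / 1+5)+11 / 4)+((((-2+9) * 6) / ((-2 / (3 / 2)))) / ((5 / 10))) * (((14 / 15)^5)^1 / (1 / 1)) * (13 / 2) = -93918343/337500 = -278.28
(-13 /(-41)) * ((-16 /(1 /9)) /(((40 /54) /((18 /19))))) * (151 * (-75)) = 515169720/779 = 661321.85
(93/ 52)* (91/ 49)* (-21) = -279/4 = -69.75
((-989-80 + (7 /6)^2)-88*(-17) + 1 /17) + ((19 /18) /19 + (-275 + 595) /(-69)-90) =1566367/4692 = 333.84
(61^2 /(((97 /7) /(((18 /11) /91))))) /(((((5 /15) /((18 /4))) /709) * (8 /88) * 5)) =641079927/6305 = 101678.02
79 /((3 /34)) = 2686/3 = 895.33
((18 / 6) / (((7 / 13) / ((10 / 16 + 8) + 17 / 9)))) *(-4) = -9841/42 = -234.31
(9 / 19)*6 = 54/19 = 2.84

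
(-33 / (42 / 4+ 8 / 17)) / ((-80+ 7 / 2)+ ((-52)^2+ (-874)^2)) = -2244/571811611 = 0.00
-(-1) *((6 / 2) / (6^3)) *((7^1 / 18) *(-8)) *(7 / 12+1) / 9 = -133/17496 = -0.01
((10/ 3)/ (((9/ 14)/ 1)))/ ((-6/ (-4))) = 280/81 = 3.46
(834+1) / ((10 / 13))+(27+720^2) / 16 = 535795/16 = 33487.19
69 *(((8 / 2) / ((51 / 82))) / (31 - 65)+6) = 400.95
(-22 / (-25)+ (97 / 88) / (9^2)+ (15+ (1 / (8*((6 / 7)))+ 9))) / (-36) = -8924057/12830400 = -0.70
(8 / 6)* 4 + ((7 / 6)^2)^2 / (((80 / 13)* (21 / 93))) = 691189/103680 = 6.67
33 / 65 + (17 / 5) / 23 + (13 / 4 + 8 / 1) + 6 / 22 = 160217/13156 = 12.18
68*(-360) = -24480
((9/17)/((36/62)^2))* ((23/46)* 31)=29791/1224 = 24.34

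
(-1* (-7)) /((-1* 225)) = -0.03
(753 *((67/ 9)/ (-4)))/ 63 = -16817/756 = -22.24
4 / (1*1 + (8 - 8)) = 4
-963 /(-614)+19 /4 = 7759/1228 = 6.32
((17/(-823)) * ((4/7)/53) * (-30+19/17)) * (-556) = -1091984/305333 = -3.58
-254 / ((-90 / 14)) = 1778/45 = 39.51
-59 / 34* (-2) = 59/17 = 3.47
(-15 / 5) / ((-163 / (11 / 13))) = 33/2119 = 0.02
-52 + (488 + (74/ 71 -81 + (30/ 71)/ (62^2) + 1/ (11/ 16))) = 536632175/1501082 = 357.50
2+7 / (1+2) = 13/3 = 4.33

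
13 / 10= 1.30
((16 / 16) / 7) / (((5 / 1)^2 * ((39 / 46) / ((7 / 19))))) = 46/18525 = 0.00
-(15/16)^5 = -759375/1048576 = -0.72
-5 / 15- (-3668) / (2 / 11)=60521/3 = 20173.67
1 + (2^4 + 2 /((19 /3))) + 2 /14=2322/133 = 17.46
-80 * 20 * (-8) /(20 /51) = 32640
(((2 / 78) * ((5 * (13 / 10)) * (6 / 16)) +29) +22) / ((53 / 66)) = 26961/424 = 63.59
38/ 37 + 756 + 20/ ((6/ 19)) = 91060/111 = 820.36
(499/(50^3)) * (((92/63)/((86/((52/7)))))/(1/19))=0.01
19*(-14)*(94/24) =-6251/6 = -1041.83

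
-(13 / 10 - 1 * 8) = 67/10 = 6.70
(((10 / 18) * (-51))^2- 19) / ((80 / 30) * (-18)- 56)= -3527/468 = -7.54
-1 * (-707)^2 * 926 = -462860174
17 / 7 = 2.43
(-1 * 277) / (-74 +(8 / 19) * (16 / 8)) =5263/1390 = 3.79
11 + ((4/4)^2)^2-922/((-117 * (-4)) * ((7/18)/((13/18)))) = 1051/126 = 8.34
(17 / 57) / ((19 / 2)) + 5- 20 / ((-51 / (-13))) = -409/6137 = -0.07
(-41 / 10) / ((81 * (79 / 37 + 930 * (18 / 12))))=-1517/41872140 = 0.00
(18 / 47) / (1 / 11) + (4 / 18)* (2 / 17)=30482/7191 = 4.24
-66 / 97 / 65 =-66/6305 = -0.01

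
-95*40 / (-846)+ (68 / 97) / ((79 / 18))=15077452/3241449 = 4.65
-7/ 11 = -0.64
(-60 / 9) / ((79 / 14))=-280/237 = -1.18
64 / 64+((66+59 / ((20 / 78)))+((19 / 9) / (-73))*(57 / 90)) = 585548/1971 = 297.08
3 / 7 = 0.43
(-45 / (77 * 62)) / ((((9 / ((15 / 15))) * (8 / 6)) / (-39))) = 585/19096 = 0.03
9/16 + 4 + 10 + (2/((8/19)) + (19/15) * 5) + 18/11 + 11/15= 73961/2640 = 28.02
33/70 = 0.47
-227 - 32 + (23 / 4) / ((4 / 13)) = -240.31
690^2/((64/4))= 119025/4 = 29756.25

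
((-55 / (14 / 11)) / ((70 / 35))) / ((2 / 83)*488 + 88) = -10043/46368 = -0.22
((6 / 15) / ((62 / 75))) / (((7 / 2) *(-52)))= -15/5642 = 0.00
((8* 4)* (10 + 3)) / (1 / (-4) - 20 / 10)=-1664/9 = -184.89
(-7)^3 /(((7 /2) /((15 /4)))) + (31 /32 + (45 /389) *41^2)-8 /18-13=-20783677/112032 = -185.52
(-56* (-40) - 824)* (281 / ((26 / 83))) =16512684/13 = 1270206.46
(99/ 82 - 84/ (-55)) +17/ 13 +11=15.04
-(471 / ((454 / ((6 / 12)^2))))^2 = -0.07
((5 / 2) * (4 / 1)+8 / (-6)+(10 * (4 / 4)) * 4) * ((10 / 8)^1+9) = 2993/6 = 498.83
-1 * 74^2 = -5476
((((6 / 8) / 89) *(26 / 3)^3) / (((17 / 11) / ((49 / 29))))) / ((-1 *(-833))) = 48334/6713181 = 0.01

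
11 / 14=0.79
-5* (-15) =75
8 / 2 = 4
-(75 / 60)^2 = -25/16 = -1.56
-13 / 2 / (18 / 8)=-26/9 = -2.89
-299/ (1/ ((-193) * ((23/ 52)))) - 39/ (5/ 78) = 24915.85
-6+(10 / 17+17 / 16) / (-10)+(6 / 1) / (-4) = -20849/2720 = -7.67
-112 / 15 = -7.47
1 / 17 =0.06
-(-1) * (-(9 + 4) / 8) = -13/8 = -1.62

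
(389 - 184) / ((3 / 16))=3280/3 = 1093.33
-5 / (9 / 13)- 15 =-200/9 = -22.22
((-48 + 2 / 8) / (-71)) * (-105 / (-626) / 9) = 0.01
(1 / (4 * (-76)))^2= 1/92416 = 0.00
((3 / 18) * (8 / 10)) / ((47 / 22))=44/705 = 0.06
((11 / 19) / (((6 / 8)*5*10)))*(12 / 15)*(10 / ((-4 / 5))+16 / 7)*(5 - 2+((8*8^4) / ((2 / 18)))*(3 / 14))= -927837196/116375 = -7972.82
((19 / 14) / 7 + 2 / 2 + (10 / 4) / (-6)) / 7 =457/4116 = 0.11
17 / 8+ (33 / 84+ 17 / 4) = 379/56 = 6.77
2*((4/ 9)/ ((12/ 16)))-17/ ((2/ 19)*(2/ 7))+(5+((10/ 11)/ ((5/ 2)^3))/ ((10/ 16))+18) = -80334301/148500 = -540.97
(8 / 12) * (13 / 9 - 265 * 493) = -2351584/27 = -87095.70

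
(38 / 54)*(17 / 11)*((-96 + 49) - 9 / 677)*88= -82243552/18279 = -4499.35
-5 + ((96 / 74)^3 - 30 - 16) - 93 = -7183440/50653 = -141.82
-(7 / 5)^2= -1.96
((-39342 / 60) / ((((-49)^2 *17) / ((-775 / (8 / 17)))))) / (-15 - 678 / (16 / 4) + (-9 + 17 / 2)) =-203267/1421392 = -0.14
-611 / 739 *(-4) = 2444/739 = 3.31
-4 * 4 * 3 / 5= -9.60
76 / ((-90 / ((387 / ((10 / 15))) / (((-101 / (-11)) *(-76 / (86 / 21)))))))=20339/7070 = 2.88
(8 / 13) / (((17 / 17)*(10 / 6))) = 24/65 = 0.37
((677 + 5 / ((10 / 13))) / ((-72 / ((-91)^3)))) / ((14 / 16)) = 147161651/18 = 8175647.28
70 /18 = 35/9 = 3.89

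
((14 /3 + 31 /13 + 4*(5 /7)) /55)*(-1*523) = -282943/3003 = -94.22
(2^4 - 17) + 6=5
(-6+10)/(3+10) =4/13 = 0.31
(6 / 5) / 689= 6/3445 = 0.00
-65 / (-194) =0.34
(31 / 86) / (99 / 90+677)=155/291583 = 0.00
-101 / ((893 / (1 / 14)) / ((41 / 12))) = -4141/150024 = -0.03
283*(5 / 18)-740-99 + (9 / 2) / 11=-759.98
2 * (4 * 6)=48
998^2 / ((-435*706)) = -498002/153555 = -3.24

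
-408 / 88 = -51/11 = -4.64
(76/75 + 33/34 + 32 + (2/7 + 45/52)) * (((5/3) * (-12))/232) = -16306163/5383560 = -3.03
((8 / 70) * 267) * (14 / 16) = 267/10 = 26.70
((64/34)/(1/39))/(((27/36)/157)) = 261248/17 = 15367.53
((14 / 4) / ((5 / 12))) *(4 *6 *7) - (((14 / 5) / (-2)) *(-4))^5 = -12800368/3125 = -4096.12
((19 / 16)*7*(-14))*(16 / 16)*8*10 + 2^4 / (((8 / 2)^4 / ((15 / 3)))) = -148955/16 = -9309.69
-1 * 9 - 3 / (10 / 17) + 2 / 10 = -139/10 = -13.90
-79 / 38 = -2.08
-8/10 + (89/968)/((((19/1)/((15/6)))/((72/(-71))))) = -1325857/1632290 = -0.81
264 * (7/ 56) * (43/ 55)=129/5 = 25.80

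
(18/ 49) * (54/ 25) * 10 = 1944/245 = 7.93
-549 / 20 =-27.45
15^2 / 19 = 225/19 = 11.84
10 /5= 2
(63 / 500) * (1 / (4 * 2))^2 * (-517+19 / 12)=-25977/25600 = -1.01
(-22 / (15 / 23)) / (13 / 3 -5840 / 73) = 506/1135 = 0.45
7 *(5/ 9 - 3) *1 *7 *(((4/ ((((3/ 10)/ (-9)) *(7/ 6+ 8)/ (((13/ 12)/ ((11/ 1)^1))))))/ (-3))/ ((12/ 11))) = -47.19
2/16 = 1/8 = 0.12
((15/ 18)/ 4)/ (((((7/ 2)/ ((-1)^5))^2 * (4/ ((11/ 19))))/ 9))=165/7448 = 0.02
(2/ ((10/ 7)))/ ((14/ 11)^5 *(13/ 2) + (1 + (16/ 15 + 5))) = 3382071/69509246 = 0.05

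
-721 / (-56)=103/8 = 12.88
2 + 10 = 12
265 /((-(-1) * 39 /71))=18815/39 = 482.44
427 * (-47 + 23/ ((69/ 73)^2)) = -1878800/207 = -9076.33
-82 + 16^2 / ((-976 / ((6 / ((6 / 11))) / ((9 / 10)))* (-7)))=-313366/3843 = -81.54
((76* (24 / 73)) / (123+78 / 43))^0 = 1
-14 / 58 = -0.24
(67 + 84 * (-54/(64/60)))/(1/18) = -75339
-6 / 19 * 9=-54/19 = -2.84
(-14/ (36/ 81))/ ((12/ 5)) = -13.12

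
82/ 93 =0.88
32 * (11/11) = 32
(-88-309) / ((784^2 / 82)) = -16277/307328 = -0.05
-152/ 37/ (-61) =152/2257 = 0.07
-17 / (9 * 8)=-17/72 = -0.24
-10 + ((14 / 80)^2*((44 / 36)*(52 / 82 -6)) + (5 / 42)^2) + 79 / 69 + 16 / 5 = -12956621/2217936 = -5.84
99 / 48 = 33/16 = 2.06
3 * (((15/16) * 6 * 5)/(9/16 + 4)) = 18.49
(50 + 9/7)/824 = 359/5768 = 0.06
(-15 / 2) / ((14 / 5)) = -75/28 = -2.68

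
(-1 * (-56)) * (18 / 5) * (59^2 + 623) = 4136832/5 = 827366.40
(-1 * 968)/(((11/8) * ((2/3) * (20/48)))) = -12672/5 = -2534.40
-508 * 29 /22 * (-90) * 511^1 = 338762340/11 = 30796576.36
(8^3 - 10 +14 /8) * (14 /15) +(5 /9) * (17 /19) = 160967/342 = 470.66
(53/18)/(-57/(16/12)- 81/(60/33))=-265/7857 = -0.03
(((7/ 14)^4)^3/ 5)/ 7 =1/143360 = 0.00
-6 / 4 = -3/2 = -1.50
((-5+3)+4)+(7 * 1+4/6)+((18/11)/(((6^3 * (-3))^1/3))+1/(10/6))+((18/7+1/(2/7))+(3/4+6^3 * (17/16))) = 189867/770 = 246.58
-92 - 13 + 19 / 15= -1556/15 = -103.73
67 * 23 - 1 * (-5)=1546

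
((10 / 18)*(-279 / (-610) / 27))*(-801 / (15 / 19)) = -52421/5490 = -9.55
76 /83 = 0.92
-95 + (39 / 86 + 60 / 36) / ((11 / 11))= -23963/258 = -92.88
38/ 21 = 1.81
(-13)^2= 169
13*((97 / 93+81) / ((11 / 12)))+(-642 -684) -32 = -66318/341 = -194.48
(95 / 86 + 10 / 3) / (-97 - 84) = -0.02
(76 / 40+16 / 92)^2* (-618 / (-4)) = 70306461/105800 = 664.52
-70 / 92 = -35/46 = -0.76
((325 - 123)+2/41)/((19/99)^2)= 5485.54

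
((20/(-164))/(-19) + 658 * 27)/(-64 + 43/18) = -249114942/863911 = -288.36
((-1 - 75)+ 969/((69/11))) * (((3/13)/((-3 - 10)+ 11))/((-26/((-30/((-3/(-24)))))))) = -324900/3887 = -83.59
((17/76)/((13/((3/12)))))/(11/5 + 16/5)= 85/106704 = 0.00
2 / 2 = 1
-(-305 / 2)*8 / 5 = 244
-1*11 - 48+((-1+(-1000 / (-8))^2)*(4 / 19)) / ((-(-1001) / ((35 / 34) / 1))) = -2568911/46189 = -55.62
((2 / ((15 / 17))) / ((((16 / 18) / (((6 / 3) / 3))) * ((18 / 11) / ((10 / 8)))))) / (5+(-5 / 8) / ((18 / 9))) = 187/675 = 0.28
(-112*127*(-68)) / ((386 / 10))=4836160/193 = 25057.82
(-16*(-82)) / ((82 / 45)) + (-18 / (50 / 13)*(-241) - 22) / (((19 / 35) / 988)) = 10067108/5 = 2013421.60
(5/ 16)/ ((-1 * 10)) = -1/32 = -0.03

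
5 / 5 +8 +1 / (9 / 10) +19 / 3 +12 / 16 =17.19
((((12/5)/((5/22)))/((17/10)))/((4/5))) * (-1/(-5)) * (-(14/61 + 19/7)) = -165924/36295 = -4.57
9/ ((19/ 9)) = 4.26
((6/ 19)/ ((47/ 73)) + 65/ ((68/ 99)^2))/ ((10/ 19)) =262.70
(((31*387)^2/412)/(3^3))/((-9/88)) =-39091558/309 = -126509.90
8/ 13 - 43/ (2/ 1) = -543/26 = -20.88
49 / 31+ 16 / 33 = 2113/1023 = 2.07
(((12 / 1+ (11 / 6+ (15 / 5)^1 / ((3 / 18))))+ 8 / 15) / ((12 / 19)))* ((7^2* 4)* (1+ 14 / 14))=904001/45 = 20088.91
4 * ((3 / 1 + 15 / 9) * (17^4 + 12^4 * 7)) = 4268562.67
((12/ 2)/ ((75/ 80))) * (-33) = -1056/5 = -211.20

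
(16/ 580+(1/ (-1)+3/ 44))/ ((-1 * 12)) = 1923/25520 = 0.08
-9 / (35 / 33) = -8.49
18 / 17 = 1.06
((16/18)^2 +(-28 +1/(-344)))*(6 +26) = -3033028/3483 = -870.81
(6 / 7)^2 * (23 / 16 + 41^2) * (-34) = -4118607/98 = -42026.60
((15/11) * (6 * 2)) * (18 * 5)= 16200/11 = 1472.73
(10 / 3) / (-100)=-1/30 = -0.03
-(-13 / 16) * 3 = 39/16 = 2.44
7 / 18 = 0.39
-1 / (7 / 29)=-29/7 = -4.14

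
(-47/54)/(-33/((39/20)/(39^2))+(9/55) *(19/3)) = 2585/76444722 = 0.00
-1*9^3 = -729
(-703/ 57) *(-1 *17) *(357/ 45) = 74851/45 = 1663.36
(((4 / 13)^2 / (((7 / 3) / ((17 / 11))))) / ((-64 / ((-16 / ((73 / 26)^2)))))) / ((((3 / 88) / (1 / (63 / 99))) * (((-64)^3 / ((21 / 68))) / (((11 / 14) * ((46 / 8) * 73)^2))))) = -192027/12845056 = -0.01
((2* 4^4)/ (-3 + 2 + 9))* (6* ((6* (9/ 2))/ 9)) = 1152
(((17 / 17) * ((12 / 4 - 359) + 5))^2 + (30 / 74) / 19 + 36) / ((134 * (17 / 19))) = 43317813/42143 = 1027.88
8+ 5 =13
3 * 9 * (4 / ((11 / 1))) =108/11 = 9.82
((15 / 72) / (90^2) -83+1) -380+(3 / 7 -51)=-139501433/272160 = -512.57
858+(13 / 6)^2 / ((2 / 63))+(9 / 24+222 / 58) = 117169/116 = 1010.08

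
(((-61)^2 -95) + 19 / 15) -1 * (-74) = 55519/15 = 3701.27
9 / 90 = 1/10 = 0.10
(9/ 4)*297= 2673/4 = 668.25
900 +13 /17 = 15313/17 = 900.76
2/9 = 0.22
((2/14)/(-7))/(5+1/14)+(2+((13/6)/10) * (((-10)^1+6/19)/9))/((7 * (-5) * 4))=-106093/6374025 = -0.02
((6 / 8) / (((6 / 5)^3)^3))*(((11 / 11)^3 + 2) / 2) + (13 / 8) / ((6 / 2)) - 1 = -2152603/8957952 = -0.24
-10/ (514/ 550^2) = -1512500/257 = -5885.21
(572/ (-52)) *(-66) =726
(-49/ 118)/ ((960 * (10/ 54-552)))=441/562586240 = 0.00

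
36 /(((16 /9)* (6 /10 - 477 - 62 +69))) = -405/9388 = -0.04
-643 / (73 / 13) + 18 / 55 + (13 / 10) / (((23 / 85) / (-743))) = -680362871/184690 = -3683.81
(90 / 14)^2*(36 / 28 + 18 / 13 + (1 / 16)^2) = 110.52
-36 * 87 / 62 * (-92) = 144072/31 = 4647.48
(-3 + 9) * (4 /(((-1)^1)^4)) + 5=29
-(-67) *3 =201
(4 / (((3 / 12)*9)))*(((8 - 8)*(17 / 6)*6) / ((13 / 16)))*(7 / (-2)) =0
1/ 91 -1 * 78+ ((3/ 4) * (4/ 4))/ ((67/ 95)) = -1876061/24388 = -76.93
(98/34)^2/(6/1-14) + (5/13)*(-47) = -574533/30056 = -19.12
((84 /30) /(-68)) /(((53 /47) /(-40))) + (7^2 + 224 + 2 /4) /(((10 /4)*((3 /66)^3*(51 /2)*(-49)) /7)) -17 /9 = -108958739/16695 = -6526.43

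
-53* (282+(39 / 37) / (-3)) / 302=-552313/11174 = -49.43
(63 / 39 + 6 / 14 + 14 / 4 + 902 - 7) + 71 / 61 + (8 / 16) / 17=85094244/94367 = 901.74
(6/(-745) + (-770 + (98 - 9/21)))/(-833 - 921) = 3506757/9147110 = 0.38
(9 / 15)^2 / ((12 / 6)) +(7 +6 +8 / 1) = 1059/50 = 21.18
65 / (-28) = -65/28 = -2.32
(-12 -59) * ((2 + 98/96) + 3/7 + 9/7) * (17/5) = -1920337/1680 = -1143.06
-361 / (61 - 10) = -361/51 = -7.08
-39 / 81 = -13/27 = -0.48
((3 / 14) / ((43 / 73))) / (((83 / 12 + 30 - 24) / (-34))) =-44676/46655 = -0.96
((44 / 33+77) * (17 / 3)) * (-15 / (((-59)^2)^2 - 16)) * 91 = -21385/427671 = -0.05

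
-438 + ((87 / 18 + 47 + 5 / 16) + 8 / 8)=-384.85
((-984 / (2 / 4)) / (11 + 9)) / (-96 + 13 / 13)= 492/475 = 1.04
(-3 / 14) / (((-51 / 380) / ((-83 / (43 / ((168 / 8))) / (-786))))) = 7885/95761 = 0.08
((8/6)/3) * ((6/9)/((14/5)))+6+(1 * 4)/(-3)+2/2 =5.77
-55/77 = -5/7 = -0.71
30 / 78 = 5/13 = 0.38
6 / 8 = 3/4 = 0.75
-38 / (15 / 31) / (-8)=589/60 = 9.82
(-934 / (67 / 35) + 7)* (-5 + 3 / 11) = 1675492/737 = 2273.39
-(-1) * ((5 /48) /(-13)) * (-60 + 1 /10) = 599/1248 = 0.48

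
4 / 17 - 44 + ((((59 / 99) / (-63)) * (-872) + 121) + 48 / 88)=86.03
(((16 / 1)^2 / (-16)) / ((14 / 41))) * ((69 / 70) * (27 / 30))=-50922/1225 = -41.57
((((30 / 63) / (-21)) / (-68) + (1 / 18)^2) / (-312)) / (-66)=71/427508928 = 0.00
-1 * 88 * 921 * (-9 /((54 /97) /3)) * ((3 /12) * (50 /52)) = 944910.58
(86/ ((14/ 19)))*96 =78432/7 = 11204.57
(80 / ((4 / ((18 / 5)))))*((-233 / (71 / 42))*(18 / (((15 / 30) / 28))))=-710228736/71 = -10003221.63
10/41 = 0.24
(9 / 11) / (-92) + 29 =29339/1012 = 28.99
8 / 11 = 0.73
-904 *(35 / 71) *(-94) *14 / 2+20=293247.04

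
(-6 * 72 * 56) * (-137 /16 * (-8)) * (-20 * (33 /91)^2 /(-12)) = -429675840/1183 = -363208.66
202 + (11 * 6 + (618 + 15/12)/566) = 609229/2264 = 269.09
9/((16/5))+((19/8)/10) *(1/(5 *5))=1411/500 = 2.82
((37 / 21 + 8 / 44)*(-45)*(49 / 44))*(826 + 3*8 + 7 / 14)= -80193645/968 = -82844.67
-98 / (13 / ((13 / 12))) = -49/6 = -8.17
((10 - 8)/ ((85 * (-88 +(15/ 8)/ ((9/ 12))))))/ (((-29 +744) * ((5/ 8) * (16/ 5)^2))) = -1/16628040 = 0.00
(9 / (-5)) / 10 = -9/50 = -0.18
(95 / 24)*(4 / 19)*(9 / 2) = 15/4 = 3.75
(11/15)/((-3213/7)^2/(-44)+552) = -484/2795895 = 0.00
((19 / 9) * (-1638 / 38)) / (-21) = 13/3 = 4.33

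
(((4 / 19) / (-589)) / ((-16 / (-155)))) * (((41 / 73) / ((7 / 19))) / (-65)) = 41/504868 = 0.00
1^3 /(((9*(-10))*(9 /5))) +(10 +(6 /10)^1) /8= 4273/3240 = 1.32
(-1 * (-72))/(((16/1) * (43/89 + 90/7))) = 0.34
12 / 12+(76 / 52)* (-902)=-1317.31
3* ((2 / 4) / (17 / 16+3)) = 0.37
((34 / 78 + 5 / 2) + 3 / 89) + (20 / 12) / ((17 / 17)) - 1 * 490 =-3369395/6942 = -485.36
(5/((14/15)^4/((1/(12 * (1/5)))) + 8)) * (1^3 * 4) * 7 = 2953125/207166 = 14.25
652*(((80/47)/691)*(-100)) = -5216000/32477 = -160.61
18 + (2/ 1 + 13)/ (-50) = 17.70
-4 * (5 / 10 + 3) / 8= -7/4 = -1.75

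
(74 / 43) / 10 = 37/215 = 0.17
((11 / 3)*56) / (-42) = -44/9 = -4.89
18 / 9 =2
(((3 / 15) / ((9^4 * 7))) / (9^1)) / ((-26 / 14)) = -1/3838185 = 0.00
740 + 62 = 802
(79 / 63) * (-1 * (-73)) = 91.54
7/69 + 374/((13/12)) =309763/897 = 345.33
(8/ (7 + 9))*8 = 4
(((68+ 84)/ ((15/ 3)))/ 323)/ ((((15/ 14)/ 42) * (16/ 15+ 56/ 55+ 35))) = 51744/520115 = 0.10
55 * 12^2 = 7920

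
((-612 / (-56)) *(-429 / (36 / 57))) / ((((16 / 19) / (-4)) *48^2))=877591/57344 = 15.30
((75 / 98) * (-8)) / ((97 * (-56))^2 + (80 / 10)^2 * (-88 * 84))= -75/355660816 = 0.00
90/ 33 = 30/11 = 2.73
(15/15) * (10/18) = 0.56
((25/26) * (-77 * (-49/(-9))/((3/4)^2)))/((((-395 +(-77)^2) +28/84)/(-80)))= 60368000/5827653 = 10.36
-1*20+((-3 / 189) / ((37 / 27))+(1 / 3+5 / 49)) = -19.58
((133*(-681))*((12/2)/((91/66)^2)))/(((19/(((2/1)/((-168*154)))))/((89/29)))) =6000291/1681043 = 3.57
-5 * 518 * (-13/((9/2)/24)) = 538720/3 = 179573.33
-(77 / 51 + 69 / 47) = -7138/2397 = -2.98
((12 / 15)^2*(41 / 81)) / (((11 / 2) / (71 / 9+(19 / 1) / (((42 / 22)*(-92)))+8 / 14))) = 15878152/32276475 = 0.49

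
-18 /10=-9/5 = -1.80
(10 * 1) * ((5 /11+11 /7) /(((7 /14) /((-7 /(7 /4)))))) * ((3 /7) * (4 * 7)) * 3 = -449280/77 = -5834.81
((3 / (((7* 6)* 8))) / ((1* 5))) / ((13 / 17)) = 17/7280 = 0.00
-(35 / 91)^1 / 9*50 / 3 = -250/351 = -0.71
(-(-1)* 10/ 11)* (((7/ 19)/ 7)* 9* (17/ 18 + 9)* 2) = 1790/209 = 8.56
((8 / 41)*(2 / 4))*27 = 108/41 = 2.63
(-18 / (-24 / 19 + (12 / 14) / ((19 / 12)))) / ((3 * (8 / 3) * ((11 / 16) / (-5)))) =-22.67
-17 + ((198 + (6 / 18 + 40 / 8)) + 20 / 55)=6161/33 = 186.70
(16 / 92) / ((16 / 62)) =31/46 = 0.67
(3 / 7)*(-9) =-27/7 = -3.86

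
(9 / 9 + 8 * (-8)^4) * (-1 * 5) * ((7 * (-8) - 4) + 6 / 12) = 19497555/2 = 9748777.50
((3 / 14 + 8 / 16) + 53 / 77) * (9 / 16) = 0.79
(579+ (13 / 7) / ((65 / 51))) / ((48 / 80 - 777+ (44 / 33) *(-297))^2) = 8465/20045109 = 0.00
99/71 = 1.39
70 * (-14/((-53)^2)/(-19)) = 980/53371 = 0.02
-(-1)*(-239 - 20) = -259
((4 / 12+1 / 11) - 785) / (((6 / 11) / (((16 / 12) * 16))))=-30685.63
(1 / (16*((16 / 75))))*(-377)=-28275/256 = -110.45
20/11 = 1.82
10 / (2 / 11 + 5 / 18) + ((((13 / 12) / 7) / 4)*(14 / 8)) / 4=1521823/69888 = 21.78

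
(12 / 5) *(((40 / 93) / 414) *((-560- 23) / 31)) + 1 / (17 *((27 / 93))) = 0.16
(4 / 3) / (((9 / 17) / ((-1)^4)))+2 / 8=299/108 = 2.77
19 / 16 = 1.19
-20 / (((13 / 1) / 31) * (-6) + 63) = -124/375 = -0.33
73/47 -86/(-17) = 5283/799 = 6.61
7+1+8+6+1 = 23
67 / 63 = 1.06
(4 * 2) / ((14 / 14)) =8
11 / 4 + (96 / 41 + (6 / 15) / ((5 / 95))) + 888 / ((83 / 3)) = 3048261/68060 = 44.79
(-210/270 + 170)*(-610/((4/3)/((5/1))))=-2322575/6 = -387095.83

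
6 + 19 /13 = 97/13 = 7.46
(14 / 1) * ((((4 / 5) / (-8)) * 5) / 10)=-7/10 = -0.70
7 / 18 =0.39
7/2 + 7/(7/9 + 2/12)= 371/34 = 10.91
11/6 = 1.83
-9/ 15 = -3/5 = -0.60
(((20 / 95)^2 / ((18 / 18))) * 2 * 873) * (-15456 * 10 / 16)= -269861760/361 = -747539.50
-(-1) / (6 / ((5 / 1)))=5/6 = 0.83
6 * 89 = 534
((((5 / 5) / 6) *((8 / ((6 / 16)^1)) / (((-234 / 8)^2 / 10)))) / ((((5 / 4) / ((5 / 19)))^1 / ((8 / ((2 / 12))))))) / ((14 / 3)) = 163840/1820637 = 0.09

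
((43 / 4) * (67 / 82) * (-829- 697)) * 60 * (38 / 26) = -626487855/533 = -1175399.35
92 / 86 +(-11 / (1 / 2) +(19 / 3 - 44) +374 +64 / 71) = 2897033/9159 = 316.30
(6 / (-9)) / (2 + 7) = -2/27 = -0.07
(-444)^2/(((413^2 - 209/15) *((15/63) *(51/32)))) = 3.05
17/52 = 0.33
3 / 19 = 0.16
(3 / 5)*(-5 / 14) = -3/14 = -0.21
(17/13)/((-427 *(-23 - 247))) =17/1498770 = 0.00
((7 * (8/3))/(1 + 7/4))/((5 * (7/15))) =32/11 = 2.91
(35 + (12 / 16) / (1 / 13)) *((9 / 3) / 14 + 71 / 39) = 198869/2184 = 91.06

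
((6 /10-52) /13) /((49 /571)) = -146747/3185 = -46.07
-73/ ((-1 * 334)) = 73/334 = 0.22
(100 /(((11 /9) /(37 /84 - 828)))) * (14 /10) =-1042725/11 = -94793.18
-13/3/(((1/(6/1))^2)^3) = -202176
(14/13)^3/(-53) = -2744/116441 = -0.02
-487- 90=-577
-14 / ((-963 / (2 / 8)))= 7/1926 = 0.00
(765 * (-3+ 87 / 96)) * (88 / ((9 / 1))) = -62645/4 = -15661.25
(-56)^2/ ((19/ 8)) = 25088/19 = 1320.42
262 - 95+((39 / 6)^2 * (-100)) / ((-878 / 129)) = 691651/878 = 787.76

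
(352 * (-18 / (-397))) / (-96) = -0.17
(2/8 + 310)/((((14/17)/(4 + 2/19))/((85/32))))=69936555/17024 = 4108.12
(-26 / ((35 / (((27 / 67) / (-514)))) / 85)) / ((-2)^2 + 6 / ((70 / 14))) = 2295/241066 = 0.01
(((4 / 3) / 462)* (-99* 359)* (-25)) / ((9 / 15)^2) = 448750/63 = 7123.02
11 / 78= 0.14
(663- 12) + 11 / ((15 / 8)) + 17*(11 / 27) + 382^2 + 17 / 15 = 3957901/27 = 146588.93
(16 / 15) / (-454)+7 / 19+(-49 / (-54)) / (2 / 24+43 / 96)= 2.07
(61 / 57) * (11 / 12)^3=81191/98496 = 0.82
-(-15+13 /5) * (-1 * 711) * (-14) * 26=16045848/5 = 3209169.60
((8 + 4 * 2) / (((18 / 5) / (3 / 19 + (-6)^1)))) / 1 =-1480/57 = -25.96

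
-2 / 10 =-1/5 = -0.20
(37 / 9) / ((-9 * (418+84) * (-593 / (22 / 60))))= 407/723376980 = 0.00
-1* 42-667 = -709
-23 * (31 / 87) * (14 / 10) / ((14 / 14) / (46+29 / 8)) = -1981427/3480 = -569.38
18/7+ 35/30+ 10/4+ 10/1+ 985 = 21026/21 = 1001.24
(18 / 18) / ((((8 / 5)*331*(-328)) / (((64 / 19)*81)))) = -405/257849 = 0.00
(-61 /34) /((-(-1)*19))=-61/646 = -0.09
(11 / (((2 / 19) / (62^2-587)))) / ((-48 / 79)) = -53776327/96 = -560170.07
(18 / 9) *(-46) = -92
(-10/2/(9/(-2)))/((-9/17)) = -170/81 = -2.10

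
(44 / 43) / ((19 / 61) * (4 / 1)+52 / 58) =0.48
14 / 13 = 1.08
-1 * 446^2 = -198916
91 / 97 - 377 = -36478/97 = -376.06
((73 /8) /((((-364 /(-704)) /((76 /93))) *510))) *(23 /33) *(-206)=-26286424/6474195 = -4.06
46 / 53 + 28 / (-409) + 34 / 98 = 1.15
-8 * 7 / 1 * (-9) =504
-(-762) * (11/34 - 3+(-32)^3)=-424511343/17 = -24971255.47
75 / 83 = 0.90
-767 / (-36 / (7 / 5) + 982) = -5369/6694 = -0.80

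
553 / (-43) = -553/43 = -12.86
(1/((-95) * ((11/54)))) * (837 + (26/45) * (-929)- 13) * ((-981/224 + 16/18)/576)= 45480131/505612800 = 0.09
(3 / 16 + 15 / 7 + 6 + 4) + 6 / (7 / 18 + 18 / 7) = 599785/41776 = 14.36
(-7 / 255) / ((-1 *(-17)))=-7/4335 = 0.00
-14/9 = -1.56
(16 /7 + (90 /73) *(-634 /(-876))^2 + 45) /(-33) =-261046369/179725854 = -1.45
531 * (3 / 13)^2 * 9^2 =387099/169 = 2290.53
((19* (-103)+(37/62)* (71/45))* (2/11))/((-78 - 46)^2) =-5457403/235944720 = -0.02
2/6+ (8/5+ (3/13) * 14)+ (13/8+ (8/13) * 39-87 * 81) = -10945289/1560 = -7016.21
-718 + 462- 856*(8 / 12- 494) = 1266112/3 = 422037.33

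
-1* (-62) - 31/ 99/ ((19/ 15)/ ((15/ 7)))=89931/1463 = 61.47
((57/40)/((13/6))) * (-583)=-99693/260 = -383.43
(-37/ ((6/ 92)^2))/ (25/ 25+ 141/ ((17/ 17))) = -39146/639 = -61.26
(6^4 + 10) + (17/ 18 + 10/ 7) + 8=165863/126 = 1316.37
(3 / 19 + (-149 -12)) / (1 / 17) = -2734.32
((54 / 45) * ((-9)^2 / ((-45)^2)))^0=1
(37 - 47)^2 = 100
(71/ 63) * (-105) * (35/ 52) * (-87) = 360325/52 = 6929.33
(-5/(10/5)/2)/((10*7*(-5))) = 1/280 = 0.00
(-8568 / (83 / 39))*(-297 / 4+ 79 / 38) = 458205930/1577 = 290555.44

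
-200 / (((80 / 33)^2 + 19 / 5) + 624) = -1089000/3450371 = -0.32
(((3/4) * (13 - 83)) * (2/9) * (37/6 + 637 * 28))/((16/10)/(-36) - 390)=18734275/35104 = 533.68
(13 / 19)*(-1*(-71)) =923/19 = 48.58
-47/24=-1.96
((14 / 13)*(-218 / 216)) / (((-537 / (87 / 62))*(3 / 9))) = 0.01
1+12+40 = 53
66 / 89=0.74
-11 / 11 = -1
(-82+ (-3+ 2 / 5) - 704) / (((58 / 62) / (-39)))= 4767087/145 = 32876.46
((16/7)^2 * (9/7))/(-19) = -2304/6517 = -0.35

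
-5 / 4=-1.25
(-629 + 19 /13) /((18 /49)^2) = -4650.37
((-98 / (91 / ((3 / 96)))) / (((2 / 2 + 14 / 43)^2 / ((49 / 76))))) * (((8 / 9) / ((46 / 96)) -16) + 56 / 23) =64054907/442981656 = 0.14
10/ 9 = 1.11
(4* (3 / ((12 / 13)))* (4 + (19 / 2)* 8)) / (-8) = -130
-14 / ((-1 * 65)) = 14/65 = 0.22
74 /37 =2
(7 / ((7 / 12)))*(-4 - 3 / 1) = -84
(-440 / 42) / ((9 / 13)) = -2860/189 = -15.13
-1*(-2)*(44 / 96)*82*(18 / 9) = 451/3 = 150.33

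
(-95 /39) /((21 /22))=-2090/819 = -2.55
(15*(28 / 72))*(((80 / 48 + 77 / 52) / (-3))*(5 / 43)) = -85925/120744 = -0.71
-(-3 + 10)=-7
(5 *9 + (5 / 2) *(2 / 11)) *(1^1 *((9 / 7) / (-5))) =-900/77 = -11.69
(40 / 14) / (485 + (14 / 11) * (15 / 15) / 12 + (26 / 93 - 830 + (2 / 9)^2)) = -1104840/133241213 = -0.01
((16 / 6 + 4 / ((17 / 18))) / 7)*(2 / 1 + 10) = 1408/119 = 11.83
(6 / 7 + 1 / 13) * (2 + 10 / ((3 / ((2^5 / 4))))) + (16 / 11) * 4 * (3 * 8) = 499738/3003 = 166.41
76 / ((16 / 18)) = 171/2 = 85.50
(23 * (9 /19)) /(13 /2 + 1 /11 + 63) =4554/29089 = 0.16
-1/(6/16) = -8/3 = -2.67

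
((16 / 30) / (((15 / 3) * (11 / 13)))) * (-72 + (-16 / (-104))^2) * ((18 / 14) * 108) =-31529088/25025 = -1259.90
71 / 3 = 23.67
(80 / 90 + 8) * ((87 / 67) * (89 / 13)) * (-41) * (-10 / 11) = 84656800/28743 = 2945.30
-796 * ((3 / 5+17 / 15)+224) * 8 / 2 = -10781024/15 = -718734.93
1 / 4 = 0.25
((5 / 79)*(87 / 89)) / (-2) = -0.03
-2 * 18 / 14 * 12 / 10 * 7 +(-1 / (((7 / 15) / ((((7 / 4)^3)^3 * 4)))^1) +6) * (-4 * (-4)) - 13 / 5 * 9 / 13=-21038.73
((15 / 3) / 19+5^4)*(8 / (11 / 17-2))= -1615680/437 = -3697.21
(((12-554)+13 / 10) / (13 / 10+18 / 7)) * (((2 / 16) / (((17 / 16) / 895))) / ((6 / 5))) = -169374275/13821 = -12254.85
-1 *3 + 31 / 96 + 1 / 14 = -1751/672 = -2.61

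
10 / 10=1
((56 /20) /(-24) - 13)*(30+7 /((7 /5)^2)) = -36989/84 = -440.35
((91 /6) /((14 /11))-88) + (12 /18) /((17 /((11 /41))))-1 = -214879/2788 = -77.07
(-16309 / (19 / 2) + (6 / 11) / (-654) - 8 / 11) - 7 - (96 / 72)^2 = -353929820/205029 = -1726.24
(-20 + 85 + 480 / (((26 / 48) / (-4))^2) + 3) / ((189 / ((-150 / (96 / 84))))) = -27719825/1521 = -18224.74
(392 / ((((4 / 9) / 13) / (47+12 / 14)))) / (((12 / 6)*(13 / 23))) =485415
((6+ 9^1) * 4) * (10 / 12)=50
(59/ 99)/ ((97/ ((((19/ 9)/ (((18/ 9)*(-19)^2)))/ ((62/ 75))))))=1475/67874004 = 0.00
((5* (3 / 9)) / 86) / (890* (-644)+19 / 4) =-10/295748109 = 0.00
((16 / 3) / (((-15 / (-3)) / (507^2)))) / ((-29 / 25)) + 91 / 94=-644333521/2726 = -236365.93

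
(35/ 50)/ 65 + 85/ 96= 27961/31200 = 0.90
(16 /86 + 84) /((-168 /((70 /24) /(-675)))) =181/83592 = 0.00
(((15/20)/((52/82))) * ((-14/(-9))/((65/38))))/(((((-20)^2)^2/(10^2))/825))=59983/108160 = 0.55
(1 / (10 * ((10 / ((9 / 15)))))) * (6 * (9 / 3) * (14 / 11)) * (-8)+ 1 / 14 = -19793/19250 = -1.03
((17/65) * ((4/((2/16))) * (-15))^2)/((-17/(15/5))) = -138240/13 = -10633.85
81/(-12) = -27/4 = -6.75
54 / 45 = 6/5 = 1.20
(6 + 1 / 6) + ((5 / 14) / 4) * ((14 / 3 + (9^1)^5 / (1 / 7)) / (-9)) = -4094.50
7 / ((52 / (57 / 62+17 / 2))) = 511/403 = 1.27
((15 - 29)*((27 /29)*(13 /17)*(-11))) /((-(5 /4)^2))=-70.17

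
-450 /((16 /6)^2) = -2025/32 = -63.28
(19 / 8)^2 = 5.64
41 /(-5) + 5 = -3.20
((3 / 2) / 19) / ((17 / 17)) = 3/38 = 0.08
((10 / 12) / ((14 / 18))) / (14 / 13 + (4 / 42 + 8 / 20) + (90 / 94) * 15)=137475/2044474 = 0.07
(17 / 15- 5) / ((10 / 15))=-29/5 = -5.80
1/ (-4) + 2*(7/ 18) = 19/36 = 0.53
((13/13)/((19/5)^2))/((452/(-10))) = -125/81586 = 0.00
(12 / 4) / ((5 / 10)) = 6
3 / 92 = 0.03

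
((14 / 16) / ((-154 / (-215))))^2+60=1904785/30976 = 61.49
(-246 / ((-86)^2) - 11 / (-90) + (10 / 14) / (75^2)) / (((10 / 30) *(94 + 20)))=1297199/553313250 = 0.00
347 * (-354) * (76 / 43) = -217109.02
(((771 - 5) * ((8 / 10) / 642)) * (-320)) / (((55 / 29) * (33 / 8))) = -22747136/582615 = -39.04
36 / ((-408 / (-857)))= 2571/34 = 75.62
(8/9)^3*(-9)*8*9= -4096/9 = -455.11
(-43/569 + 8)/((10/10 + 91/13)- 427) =-4509/238411 = -0.02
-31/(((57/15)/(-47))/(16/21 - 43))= -6461795/399 = -16194.97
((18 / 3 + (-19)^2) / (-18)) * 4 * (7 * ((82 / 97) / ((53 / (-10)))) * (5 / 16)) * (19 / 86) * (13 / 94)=650406575/748077192 = 0.87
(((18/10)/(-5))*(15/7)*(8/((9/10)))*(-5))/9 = 80/21 = 3.81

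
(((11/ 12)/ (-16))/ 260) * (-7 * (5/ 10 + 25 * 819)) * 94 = 148201669/49920 = 2968.78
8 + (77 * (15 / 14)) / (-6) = -23/4 = -5.75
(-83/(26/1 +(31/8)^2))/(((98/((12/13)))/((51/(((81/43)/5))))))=-7766144/3009825 = -2.58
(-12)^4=20736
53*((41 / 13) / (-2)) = -2173/26 = -83.58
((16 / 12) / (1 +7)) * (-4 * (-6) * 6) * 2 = 48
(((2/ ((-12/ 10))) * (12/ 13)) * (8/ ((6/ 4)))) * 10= -3200/39 = -82.05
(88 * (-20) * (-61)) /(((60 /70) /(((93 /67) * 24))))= 279565440/67 = 4172618.51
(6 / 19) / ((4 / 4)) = 6/19 = 0.32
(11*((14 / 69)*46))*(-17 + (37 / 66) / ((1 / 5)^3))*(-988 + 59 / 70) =-5379128.96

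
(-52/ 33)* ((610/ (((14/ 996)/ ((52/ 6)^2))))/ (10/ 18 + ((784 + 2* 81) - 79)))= -911755/154 = -5920.49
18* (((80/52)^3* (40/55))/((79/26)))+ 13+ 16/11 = 4426809/146861 = 30.14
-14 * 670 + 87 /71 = -665893/71 = -9378.77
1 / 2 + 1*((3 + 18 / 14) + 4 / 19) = 5.00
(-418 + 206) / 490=-106/245 = -0.43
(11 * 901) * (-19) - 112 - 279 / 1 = -188700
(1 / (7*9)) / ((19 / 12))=0.01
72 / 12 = 6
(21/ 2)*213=4473/2 = 2236.50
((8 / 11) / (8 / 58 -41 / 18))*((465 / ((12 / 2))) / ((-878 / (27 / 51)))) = 1456380/91697881 = 0.02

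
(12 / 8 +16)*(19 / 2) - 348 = -727/4 = -181.75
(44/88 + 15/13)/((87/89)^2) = 1.73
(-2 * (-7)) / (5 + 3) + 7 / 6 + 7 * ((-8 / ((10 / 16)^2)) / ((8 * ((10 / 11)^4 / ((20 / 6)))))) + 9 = -2832709/37500 = -75.54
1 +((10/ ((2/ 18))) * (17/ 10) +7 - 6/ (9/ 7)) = 469/3 = 156.33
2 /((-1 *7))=-2/7 = -0.29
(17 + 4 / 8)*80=1400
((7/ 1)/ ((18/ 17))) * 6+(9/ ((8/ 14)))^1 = 665/12 = 55.42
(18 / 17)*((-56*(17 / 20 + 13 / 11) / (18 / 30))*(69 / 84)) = -30843/187 = -164.94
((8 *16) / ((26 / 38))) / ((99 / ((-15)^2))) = 60800/143 = 425.17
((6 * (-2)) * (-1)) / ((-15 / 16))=-64/5 = -12.80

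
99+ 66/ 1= 165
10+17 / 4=14.25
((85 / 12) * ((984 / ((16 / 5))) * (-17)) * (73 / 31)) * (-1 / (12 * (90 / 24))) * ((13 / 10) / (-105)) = -11244701/468720 = -23.99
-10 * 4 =-40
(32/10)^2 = 256/25 = 10.24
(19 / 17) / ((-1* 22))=-0.05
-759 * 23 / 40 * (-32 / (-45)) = -23276/75 = -310.35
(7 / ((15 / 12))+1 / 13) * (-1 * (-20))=113.54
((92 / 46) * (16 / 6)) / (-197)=-16/591 = -0.03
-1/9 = -0.11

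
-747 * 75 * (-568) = 31822200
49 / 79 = 0.62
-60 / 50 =-1.20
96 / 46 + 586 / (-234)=-1123/2691 = -0.42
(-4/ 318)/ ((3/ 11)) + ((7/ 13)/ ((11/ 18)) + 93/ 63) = 1103539/477477 = 2.31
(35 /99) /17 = 35/1683 = 0.02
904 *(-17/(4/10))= -38420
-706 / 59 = -11.97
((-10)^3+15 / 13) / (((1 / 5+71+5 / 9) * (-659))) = 0.02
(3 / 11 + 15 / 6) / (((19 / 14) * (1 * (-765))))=-427/159885 = 0.00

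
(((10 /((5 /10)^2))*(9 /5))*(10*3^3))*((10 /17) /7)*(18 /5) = 699840/119 = 5881.01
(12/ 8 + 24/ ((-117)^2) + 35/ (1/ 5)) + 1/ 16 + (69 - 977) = -53400661/73008 = -731.44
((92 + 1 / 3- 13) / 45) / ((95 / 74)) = 17612/12825 = 1.37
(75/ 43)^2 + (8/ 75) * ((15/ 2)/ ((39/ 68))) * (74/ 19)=58057297/6850545 = 8.47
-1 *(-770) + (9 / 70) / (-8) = 431191/560 = 769.98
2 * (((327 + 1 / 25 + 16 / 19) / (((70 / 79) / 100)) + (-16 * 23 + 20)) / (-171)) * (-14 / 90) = 48752264/731025 = 66.69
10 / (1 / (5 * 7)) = 350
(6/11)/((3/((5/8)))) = 5/44 = 0.11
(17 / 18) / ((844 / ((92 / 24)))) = 391/91152 = 0.00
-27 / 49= -0.55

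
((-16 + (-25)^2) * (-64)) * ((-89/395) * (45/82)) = 15609888/3239 = 4819.35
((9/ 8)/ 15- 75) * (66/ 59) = -83.81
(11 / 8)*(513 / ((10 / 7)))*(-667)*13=-342513171/80 = -4281414.64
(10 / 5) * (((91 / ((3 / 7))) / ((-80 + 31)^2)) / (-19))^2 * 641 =0.03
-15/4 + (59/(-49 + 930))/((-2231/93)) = -29504613/7862044 = -3.75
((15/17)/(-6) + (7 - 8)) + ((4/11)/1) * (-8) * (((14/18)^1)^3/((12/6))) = -499333/272646 = -1.83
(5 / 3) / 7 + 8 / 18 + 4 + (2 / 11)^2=35947/7623 = 4.72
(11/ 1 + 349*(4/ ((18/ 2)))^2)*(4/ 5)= 5180/81 = 63.95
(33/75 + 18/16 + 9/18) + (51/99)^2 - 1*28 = -5590843/217800 = -25.67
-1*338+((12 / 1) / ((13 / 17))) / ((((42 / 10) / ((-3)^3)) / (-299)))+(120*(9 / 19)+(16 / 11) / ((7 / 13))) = 43720878/1463 = 29884.40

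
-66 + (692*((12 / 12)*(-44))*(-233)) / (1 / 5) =35471854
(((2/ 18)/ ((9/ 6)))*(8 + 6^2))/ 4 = 22/27 = 0.81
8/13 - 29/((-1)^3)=385/13 = 29.62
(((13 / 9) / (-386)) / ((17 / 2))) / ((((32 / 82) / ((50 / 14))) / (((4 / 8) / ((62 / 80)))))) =-66625/25631172 = 0.00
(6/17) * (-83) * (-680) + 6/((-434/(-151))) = 4323093/217 = 19922.09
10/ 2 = 5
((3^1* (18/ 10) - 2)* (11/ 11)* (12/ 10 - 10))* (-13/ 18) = 4862/225 = 21.61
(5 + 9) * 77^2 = 83006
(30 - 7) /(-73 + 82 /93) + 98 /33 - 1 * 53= -11143844/221331 = -50.35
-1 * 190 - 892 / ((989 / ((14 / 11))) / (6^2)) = -2516578/10879 = -231.32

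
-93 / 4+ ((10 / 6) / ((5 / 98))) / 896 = -4457/192 = -23.21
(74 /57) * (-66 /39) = -1628/741 = -2.20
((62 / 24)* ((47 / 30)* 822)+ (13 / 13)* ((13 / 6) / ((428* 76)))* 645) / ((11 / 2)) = 295134791/487920 = 604.88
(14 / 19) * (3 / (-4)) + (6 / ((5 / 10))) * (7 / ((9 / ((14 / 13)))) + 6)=81.50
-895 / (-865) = 179/173 = 1.03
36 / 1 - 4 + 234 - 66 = 200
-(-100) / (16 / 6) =37.50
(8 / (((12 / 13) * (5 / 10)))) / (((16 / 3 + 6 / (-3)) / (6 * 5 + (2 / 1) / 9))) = 7072/45 = 157.16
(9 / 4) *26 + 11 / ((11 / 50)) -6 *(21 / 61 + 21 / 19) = 99.80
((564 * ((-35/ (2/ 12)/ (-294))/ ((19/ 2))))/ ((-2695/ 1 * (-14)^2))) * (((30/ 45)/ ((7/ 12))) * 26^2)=-1525056/24588641 = -0.06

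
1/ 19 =0.05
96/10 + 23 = 163/5 = 32.60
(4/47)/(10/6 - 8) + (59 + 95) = 137510/893 = 153.99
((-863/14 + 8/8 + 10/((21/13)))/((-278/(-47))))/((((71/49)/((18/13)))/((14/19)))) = -15800883/2437643 = -6.48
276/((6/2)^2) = 30.67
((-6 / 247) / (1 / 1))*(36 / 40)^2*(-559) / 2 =10449/1900 = 5.50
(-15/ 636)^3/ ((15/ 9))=-75/9528128 = 0.00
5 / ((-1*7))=-5/7 = -0.71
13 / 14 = 0.93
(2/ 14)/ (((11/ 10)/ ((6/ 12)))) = 5/77 = 0.06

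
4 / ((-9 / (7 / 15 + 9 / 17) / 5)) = -1016/459 = -2.21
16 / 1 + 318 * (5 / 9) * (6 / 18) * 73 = 4314.89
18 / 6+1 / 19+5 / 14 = 907/266 = 3.41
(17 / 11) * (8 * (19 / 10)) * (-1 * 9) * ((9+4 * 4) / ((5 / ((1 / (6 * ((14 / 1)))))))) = -969/77 = -12.58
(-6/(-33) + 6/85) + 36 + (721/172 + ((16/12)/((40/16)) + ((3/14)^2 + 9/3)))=260184938/5910135 = 44.02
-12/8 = -1.50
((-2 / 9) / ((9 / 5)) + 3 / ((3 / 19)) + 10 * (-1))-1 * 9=-10/81 = -0.12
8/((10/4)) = 16/5 = 3.20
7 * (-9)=-63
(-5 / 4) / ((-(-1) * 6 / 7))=-35/24 = -1.46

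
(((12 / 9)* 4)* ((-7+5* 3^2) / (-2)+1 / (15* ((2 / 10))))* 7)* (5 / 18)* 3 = -15680/27 = -580.74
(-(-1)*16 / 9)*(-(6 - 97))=1456/9 = 161.78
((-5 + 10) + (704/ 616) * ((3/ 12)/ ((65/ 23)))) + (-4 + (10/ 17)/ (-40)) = 33613/30940 = 1.09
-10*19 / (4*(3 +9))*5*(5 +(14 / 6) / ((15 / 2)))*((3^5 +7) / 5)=-567625/108 = -5255.79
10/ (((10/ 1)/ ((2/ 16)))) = 1/8 = 0.12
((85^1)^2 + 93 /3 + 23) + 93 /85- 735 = 556333/85 = 6545.09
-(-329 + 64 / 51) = 16715/51 = 327.75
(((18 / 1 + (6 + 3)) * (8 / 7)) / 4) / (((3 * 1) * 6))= 3/7 = 0.43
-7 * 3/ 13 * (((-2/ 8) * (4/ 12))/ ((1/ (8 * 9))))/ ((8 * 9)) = 7/52 = 0.13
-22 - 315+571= 234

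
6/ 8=3/4 = 0.75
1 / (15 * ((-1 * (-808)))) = 1/12120 = 0.00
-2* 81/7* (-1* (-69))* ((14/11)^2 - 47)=61378398/847 = 72465.64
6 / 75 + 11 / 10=59/50 = 1.18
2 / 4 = 1/2 = 0.50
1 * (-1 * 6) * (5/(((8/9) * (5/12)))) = -81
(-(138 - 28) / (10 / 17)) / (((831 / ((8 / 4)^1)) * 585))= -374/486135 = 0.00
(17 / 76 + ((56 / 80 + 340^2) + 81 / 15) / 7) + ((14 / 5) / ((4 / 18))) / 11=483273559/29260 = 16516.53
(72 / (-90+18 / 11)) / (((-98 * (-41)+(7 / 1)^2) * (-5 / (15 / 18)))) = 11/329427 = 0.00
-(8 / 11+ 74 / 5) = -854/55 = -15.53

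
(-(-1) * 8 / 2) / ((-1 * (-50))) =0.08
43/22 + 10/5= 87/22 = 3.95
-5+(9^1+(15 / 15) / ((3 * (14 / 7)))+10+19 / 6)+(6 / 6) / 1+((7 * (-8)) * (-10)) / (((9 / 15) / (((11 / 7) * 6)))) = 26455/3 = 8818.33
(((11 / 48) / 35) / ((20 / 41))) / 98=451/3292800 = 0.00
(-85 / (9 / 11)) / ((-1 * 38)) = 935/342 = 2.73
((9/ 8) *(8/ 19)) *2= 18/19 = 0.95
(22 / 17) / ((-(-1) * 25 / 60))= 264/85 = 3.11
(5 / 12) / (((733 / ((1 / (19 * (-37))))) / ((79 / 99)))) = -395/612175212 = 0.00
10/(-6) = -5/3 = -1.67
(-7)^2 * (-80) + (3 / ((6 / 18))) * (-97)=-4793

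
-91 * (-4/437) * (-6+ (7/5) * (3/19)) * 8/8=-4.81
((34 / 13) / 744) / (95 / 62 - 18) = -17/79638 = 0.00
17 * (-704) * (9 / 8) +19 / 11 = -148085/11 = -13462.27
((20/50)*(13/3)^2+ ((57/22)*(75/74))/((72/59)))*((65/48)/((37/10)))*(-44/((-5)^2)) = -73622081/11828160 = -6.22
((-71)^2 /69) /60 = 5041/4140 = 1.22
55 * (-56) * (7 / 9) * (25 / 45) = -107800/81 = -1330.86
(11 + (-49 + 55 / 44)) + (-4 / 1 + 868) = 3309/4 = 827.25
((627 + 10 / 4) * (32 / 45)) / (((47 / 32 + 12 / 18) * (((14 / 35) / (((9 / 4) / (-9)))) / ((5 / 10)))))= -40288/615 = -65.51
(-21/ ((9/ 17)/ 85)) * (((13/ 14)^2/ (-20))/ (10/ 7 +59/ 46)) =1123343/20952 = 53.62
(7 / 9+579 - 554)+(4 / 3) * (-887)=-1156.89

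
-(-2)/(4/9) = 9/2 = 4.50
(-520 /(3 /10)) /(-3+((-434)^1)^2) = -5200/565059 = -0.01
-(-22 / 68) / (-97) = -11/3298 = 0.00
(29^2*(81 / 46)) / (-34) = -68121/1564 = -43.56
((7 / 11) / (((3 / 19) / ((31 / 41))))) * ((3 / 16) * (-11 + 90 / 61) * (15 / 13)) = -35931945/5722288 = -6.28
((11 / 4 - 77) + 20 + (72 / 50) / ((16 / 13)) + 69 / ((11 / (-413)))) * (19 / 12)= -6906709/1650 = -4185.88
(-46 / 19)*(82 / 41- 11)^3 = 1764.95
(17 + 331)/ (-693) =-116/231 = -0.50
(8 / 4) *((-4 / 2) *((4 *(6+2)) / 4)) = -32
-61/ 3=-20.33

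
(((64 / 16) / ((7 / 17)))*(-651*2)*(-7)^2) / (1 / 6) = -3718512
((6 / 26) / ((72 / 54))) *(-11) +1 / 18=-865/468 = -1.85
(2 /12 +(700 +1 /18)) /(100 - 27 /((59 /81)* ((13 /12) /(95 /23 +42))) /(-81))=55586791/9485388 = 5.86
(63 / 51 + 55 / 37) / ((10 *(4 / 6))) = 1284/3145 = 0.41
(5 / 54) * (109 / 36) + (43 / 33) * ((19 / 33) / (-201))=4359491/15760008 = 0.28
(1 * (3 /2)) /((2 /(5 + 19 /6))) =49/8 = 6.12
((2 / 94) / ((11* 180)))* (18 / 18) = 1/93060 = 0.00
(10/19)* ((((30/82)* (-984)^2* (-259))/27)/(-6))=16990400/57 = 298077.19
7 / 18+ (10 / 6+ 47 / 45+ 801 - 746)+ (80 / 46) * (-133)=-39837/230 = -173.20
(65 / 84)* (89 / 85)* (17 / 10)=1157/840 = 1.38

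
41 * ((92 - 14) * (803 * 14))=35951916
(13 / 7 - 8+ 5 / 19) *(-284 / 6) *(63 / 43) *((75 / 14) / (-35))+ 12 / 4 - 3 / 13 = -31039182/520429 = -59.64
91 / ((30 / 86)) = 3913/15 = 260.87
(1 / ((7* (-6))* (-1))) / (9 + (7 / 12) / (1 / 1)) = 2/805 = 0.00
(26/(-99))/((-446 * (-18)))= -13/397386 = 0.00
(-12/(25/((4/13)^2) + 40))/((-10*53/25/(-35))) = -480/7367 = -0.07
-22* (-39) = 858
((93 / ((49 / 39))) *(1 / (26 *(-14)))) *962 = -134199/686 = -195.63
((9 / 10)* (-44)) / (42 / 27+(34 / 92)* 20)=-20493/4630 = -4.43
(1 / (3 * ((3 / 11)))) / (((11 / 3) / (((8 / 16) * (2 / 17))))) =1/51 = 0.02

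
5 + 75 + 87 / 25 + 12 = 95.48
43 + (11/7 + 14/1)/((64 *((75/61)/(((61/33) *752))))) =22042583/69300 = 318.07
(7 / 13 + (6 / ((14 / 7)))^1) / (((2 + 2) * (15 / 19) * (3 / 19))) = 8303/1170 = 7.10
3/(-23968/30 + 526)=-45/4094 = -0.01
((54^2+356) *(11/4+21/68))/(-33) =-170144/561 = -303.29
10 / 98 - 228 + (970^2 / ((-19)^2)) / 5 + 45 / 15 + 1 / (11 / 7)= 57792423/194579 = 297.01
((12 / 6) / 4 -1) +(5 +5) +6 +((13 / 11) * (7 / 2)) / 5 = 898/55 = 16.33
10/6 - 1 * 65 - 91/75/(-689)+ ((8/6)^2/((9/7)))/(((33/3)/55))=-6055061/107325 = -56.42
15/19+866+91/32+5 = 531777/608 = 874.63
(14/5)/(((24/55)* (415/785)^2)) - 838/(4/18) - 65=-315216475/82668 = -3813.04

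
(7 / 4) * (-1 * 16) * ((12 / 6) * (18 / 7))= -144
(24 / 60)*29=58/5 = 11.60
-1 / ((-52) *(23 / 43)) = 43/1196 = 0.04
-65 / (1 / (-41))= 2665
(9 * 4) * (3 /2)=54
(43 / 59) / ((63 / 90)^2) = 4300/2891 = 1.49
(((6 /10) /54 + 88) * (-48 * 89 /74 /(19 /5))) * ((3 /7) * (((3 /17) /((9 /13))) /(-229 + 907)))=-18329194/85079169 = -0.22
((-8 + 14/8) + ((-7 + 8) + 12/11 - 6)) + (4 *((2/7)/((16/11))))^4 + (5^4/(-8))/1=-37145687/422576 = -87.90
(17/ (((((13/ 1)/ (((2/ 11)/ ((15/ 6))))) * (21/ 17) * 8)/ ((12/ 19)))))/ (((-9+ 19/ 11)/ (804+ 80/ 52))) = -54043/80275 = -0.67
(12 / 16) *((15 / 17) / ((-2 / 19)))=-855/136 = -6.29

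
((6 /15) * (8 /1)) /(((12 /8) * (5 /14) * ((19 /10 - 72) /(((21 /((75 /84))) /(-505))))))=175616/44250625 = 0.00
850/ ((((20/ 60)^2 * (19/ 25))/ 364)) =69615000/19 = 3663947.37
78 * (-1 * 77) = -6006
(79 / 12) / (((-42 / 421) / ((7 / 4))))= -33259/288 = -115.48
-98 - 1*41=-139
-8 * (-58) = 464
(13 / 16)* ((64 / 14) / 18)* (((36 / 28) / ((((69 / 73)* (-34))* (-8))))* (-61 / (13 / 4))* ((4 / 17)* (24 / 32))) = -4453/1302812 = 0.00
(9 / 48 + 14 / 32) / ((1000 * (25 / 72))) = 9/5000 = 0.00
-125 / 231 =-0.54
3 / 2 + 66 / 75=119/50 = 2.38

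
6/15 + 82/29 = 468/145 = 3.23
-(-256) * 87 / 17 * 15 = 334080/17 = 19651.76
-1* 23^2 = -529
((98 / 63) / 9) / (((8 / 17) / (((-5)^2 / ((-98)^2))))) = 425/444528 = 0.00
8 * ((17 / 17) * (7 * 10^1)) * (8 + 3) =6160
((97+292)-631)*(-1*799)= 193358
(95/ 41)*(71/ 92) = 6745/3772 = 1.79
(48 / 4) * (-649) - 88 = -7876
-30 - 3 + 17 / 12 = -379/12 = -31.58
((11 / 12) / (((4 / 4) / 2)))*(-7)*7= -539/6 = -89.83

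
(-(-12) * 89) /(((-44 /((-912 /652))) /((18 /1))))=1095768/1793 = 611.14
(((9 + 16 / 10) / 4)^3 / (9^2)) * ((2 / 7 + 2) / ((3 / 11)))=1637647/850500 = 1.93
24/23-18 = -16.96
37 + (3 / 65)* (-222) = 1739/65 = 26.75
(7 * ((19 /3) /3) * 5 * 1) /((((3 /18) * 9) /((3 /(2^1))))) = 665/9 = 73.89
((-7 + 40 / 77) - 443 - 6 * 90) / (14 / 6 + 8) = -228570/2387 = -95.76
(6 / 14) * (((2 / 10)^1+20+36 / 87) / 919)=1281/133255 = 0.01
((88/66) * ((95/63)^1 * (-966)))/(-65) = 29.88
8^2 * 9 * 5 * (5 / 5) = 2880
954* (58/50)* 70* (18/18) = 387324/5 = 77464.80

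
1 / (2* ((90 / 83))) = 83/180 = 0.46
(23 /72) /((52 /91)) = 161/288 = 0.56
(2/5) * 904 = 361.60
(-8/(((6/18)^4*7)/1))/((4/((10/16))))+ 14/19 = -7303/532 = -13.73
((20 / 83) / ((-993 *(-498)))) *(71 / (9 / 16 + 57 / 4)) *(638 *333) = 268164160/540421383 = 0.50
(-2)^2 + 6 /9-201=-589/3 = -196.33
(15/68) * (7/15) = 0.10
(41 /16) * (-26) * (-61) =4064.12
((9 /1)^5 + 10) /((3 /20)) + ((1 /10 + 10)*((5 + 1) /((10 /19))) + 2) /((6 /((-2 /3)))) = 177171143/450 = 393713.65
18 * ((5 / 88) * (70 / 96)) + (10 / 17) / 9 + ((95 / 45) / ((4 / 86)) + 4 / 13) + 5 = 72123937/1400256 = 51.51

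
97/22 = 4.41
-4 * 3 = -12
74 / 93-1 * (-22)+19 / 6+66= 17105/186 = 91.96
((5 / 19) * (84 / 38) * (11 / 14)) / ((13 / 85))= 2.99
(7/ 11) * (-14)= -8.91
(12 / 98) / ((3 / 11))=22/49 = 0.45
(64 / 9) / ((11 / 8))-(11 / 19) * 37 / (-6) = 32887/3762 = 8.74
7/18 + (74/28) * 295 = 49142/63 = 780.03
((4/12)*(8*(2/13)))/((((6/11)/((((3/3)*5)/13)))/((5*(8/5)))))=3520/1521 = 2.31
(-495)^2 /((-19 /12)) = -2940300/19 = -154752.63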